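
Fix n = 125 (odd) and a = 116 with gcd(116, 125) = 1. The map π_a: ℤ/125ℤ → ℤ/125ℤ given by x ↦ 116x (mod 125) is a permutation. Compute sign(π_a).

+1

Orbit of 6 under x↦116x: [6, 71, 111, 1, 116, 81, 21]… (length divides ord_125(116)).
The orbit structure of x ↦ 116x mod 125: 13 orbits of sizes [25, 25, 25, 25, 5, 5, 5, 5, 1, 1, 1, 1, 1].
With 13 cycles on 125 points, sign = (−1)^{125−13} = +1.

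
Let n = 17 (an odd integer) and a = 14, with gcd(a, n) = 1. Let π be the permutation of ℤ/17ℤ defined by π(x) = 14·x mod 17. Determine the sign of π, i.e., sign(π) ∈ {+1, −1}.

-1

Orbit of 16 under x↦14x: [16, 3, 8, 10, 4, 5, 2]… (length divides ord_17(14)).
Cycle lengths of π_14 on ℤ/17ℤ: [16, 1]; 2 cycles in total.
Σ(ℓ_i−1) = 17−2 = 15; sign = (−1)^15 = -1.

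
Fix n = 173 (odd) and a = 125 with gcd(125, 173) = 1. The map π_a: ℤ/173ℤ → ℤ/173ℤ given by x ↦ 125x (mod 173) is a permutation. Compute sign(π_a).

Start at x=26: 26 → 136 → 46 → 41 → 108 → 6 → 58 → … (one orbit).
Cycle lengths of π_125 on ℤ/173ℤ: [172, 1]; 2 cycles in total.
n − c = 173 − 2 = 171; sign = (−1)^171 = -1.

-1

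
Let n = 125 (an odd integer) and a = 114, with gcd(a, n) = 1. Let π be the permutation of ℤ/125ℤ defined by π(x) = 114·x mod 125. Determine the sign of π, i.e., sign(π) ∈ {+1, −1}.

Start at x=114: 114 → 121 → 44 → 16 → 74 → 61 → 79 → … (one orbit).
The orbit structure of x ↦ 114x mod 125: 7 orbits of sizes [50, 50, 10, 10, 2, 2, 1].
Σ(ℓ_i−1) = 125−7 = 118; sign = (−1)^118 = +1.
Zolotarev: (114|125) = +1, matching the cycle-count sign.

+1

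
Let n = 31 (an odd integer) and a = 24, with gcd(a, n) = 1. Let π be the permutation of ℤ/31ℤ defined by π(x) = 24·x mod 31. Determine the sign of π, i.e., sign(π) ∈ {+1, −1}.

Orbit of 28 under x↦24x: [28, 21, 8, 6, 20, 15, 19]… (length divides ord_31(24)).
Cycle lengths of π_24 on ℤ/31ℤ: [30, 1]; 2 cycles in total.
n − c = 31 − 2 = 29; sign = (−1)^29 = -1.

-1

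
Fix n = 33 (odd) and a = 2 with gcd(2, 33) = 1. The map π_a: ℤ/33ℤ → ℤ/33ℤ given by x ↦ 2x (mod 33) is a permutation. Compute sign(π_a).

Orbit of 25 under x↦2x: [25, 17, 1, 2, 4, 8, 16]… (length divides ord_33(2)).
Cycle type of π: 10×3 + 2 + 1; total 5 cycles.
With 5 cycles on 33 points, sign = (−1)^{33−5} = +1.
Check: (2/33) = +1 by Zolotarev.

+1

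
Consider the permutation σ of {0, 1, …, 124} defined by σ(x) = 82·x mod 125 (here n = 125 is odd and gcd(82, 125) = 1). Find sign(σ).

-1

Start at x=18: 18 → 101 → 32 → 124 → 43 → 26 → 7 → … (one orbit).
12 cycles of lengths [20, 20, 20, 20, 20, 4, 4, 4, 4, 4, 4, 1].
125 − 12 = 113 transpositions; sign(π) = (−1)^113 = -1.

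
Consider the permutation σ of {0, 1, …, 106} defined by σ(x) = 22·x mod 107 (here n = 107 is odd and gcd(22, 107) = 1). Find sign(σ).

Orbit of 47 under x↦22x: [47, 71, 64, 17, 53, 96, 79]… (length divides ord_107(22)).
The orbit structure of x ↦ 22x mod 107: 2 orbits of sizes [106, 1].
sign(π) = (−1)^{n − #cycles} = (−1)^{107−2} = (−1)^105 = -1.

-1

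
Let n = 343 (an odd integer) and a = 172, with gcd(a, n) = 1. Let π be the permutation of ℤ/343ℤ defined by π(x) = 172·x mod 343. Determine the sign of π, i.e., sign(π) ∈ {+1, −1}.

Start at x=128: 128 → 64 → 32 → 16 → 8 → 4 → 2 → … (one orbit).
The orbit structure of x ↦ 172x mod 343: 7 orbits of sizes [147, 147, 21, 21, 3, 3, 1].
n − c = 343 − 7 = 336; sign = (−1)^336 = +1.
Check: (172/343) = +1 by Zolotarev.

+1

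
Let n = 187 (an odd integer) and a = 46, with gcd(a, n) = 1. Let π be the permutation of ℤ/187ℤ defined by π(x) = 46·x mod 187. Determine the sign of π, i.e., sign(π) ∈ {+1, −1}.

+1

Orbit of 38 under x↦46x: [38, 65, 185, 95, 69, 182, 144]… (length divides ord_187(46)).
Cycle type of π: 80×2 + 16 + 10 + 1; total 5 cycles.
187 − 5 = 182 transpositions; sign(π) = (−1)^182 = +1.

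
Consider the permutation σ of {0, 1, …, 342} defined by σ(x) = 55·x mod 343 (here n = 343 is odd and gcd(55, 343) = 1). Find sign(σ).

-1

Orbit of 22 under x↦55x: [22, 181, 8, 97, 190, 160, 225]… (length divides ord_343(55)).
Cycle lengths of π_55 on ℤ/343ℤ: [98, 98, 98, 14, 14, 14, 2, 2, 2, 1]; 10 cycles in total.
With 10 cycles on 343 points, sign = (−1)^{343−10} = -1.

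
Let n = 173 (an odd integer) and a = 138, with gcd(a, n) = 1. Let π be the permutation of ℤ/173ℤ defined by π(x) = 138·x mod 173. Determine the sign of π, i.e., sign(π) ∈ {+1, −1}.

+1

Trace 52: π^k(52) = [52, 83, 36, 124, 158, 6, 136] for k=0..6.
Cycle lengths of π_138 on ℤ/173ℤ: [43, 43, 43, 43, 1]; 5 cycles in total.
173 − 5 = 168 transpositions; sign(π) = (−1)^168 = +1.
(138|173)_J = +1 (Zolotarev's lemma cross-check).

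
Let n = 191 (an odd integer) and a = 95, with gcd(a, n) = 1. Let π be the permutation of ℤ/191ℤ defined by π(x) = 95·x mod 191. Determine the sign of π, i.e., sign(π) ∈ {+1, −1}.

Trace 69: π^k(69) = [69, 61, 65, 63, 64, 159, 16] for k=0..6.
Decompose π into cycles: lengths [190, 1] (2 cycles, including the fixed point 0).
191 − 2 = 189 transpositions; sign(π) = (−1)^189 = -1.
Zolotarev: (95|191) = -1, matching the cycle-count sign.

-1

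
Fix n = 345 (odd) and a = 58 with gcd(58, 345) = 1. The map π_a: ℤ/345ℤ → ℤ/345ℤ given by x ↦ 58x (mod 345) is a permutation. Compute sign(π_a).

Start at x=121: 121 → 118 → 289 → 202 → 331 → 223 → 169 → … (one orbit).
Cycle lengths of π_58 on ℤ/345ℤ: [44, 44, 44, 44, 44, 44, 11, 11, 11, 11, 11, 11, 4, 4, 4, 1, 1, 1]; 18 cycles in total.
345 − 18 = 327 transpositions; sign(π) = (−1)^327 = -1.

-1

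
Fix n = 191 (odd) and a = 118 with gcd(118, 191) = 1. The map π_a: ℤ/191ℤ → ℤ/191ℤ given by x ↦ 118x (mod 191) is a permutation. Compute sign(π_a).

+1

Orbit of 4 under x↦118x: [4, 90, 115, 9, 107, 20, 68]… (length divides ord_191(118)).
The orbit structure of x ↦ 118x mod 191: 3 orbits of sizes [95, 95, 1].
191 − 3 = 188 transpositions; sign(π) = (−1)^188 = +1.
Zolotarev: (118|191) = +1, matching the cycle-count sign.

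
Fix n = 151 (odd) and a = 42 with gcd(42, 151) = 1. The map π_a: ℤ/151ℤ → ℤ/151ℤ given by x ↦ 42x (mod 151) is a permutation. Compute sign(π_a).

Orbit of 116 under x↦42x: [116, 40, 19, 43, 145, 50, 137]… (length divides ord_151(42)).
Cycle type of π: 75×2 + 1; total 3 cycles.
151 − 3 = 148 transpositions; sign(π) = (−1)^148 = +1.
Via Zolotarev, sign(π_{42}) = (42|151) = +1.

+1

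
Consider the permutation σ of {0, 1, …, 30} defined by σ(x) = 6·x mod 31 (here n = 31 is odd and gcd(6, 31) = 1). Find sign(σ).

-1

Orbit of 30 under x↦6x: [30, 25, 26, 1, 6, 5]… (length divides ord_31(6)).
6 cycles of lengths [6, 6, 6, 6, 6, 1].
Σ(ℓ_i−1) = 31−6 = 25; sign = (−1)^25 = -1.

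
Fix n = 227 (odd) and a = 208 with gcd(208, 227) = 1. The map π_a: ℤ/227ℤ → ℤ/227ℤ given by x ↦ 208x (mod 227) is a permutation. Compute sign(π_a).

Orbit of 175 under x↦208x: [175, 80, 69, 51, 166, 24, 225]… (length divides ord_227(208)).
Cycle type of π: 226 + 1; total 2 cycles.
n − c = 227 − 2 = 225; sign = (−1)^225 = -1.

-1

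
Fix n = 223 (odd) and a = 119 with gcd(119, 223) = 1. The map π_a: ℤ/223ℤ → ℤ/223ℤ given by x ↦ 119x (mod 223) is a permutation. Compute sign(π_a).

+1

Start at x=164: 164 → 115 → 82 → 169 → 41 → 196 → 132 → … (one orbit).
Cycle lengths of π_119 on ℤ/223ℤ: [37, 37, 37, 37, 37, 37, 1]; 7 cycles in total.
Σ(ℓ_i−1) = 223−7 = 216; sign = (−1)^216 = +1.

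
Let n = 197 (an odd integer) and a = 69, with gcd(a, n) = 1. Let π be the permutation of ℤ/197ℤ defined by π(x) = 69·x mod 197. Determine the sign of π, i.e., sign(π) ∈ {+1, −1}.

Orbit of 93 under x↦69x: [93, 113, 114, 183, 19, 129, 36]… (length divides ord_197(69)).
The orbit structure of x ↦ 69x mod 197: 8 orbits of sizes [28, 28, 28, 28, 28, 28, 28, 1].
sign(π) = (−1)^{n − #cycles} = (−1)^{197−8} = (−1)^189 = -1.
Zolotarev: (69|197) = -1, matching the cycle-count sign.

-1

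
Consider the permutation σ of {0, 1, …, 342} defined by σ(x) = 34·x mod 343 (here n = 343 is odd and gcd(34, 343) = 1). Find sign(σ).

-1

Trace 253: π^k(253) = [253, 27, 232, 342, 309, 216, 141] for k=0..6.
Cycle lengths of π_34 on ℤ/343ℤ: [98, 98, 98, 14, 14, 14, 2, 2, 2, 1]; 10 cycles in total.
n − c = 343 − 10 = 333; sign = (−1)^333 = -1.
The Jacobi symbol (34|343) = -1 (Zolotarev) agrees.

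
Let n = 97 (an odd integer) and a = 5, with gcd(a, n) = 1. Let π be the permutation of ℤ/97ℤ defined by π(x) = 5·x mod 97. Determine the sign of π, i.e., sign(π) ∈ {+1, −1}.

-1

Trace 81: π^k(81) = [81, 17, 85, 37, 88, 52, 66] for k=0..6.
Cycle lengths of π_5 on ℤ/97ℤ: [96, 1]; 2 cycles in total.
97 − 2 = 95 transpositions; sign(π) = (−1)^95 = -1.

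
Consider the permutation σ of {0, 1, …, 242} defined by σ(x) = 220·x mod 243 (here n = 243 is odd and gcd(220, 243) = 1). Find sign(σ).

+1

Orbit of 73 under x↦220x: [73, 22, 223, 217, 112, 97, 199]… (length divides ord_243(220)).
The orbit structure of x ↦ 220x mod 243: 11 orbits of sizes [81, 81, 27, 27, 9, 9, 3, 3, 1, 1, 1].
sign(π) = (−1)^{n − #cycles} = (−1)^{243−11} = (−1)^232 = +1.
Check: (220/243) = +1 by Zolotarev.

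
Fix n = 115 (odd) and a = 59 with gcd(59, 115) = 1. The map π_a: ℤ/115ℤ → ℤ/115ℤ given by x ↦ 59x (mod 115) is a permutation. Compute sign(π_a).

+1

Start at x=59: 59 → 31 → 104 → 41 → 4 → 6 → 9 → … (one orbit).
Decompose π into cycles: lengths [22, 22, 22, 22, 11, 11, 2, 2, 1] (9 cycles, including the fixed point 0).
9 cycles on 115: each ℓ→(−1)^(ℓ−1), product (−1)^106 = +1.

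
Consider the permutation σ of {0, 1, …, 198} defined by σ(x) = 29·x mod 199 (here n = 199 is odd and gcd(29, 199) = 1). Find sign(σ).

+1

Trace 130: π^k(130) = [130, 188, 79, 102, 172, 13, 178] for k=0..6.
Cycle type of π: 99×2 + 1; total 3 cycles.
sign(π) = (−1)^{n − #cycles} = (−1)^{199−3} = (−1)^196 = +1.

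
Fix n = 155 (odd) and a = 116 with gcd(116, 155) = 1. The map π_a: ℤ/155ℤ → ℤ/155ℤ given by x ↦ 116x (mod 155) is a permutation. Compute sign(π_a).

Trace 66: π^k(66) = [66, 61, 101, 91, 16, 151, 1] for k=0..6.
Decompose π into cycles: lengths [10, 10, 10, 10, 10, 10, 10, 10, 10, 10, 10, 10, 10, 10, 10, 1, 1, 1, 1, 1] (20 cycles, including the fixed point 0).
n − c = 155 − 20 = 135; sign = (−1)^135 = -1.
Check: (116/155) = -1 by Zolotarev.

-1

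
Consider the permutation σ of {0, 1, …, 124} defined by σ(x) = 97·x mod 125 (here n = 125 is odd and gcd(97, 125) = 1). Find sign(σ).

Orbit of 104 under x↦97x: [104, 88, 36, 117, 99, 103, 116]… (length divides ord_125(97)).
π_97 has 4 disjoint cycles with lengths [100, 20, 4, 1] on {0,…,124}.
With 4 cycles on 125 points, sign = (−1)^{125−4} = -1.
The Jacobi symbol (97|125) = -1 (Zolotarev) agrees.

-1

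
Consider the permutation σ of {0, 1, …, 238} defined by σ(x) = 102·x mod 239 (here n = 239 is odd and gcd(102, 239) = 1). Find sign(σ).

Start at x=44: 44 → 186 → 91 → 200 → 85 → 66 → 40 → … (one orbit).
Cycle lengths of π_102 on ℤ/239ℤ: [119, 119, 1]; 3 cycles in total.
With 3 cycles on 239 points, sign = (−1)^{239−3} = +1.
(102|239)_J = +1 (Zolotarev's lemma cross-check).

+1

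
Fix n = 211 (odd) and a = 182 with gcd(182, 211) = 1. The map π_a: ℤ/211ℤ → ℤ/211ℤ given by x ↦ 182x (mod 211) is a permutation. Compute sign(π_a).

+1

Trace 203: π^k(203) = [203, 21, 24, 148, 139, 189, 5] for k=0..6.
3 cycles of lengths [105, 105, 1].
3 cycles on 211: each ℓ→(−1)^(ℓ−1), product (−1)^208 = +1.
The Jacobi symbol (182|211) = +1 (Zolotarev) agrees.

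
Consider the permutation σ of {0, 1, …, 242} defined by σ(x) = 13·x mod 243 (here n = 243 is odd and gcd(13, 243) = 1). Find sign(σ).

+1

Trace 52: π^k(52) = [52, 190, 40, 34, 199, 157, 97] for k=0..6.
Cycle type of π: 81×2 + 27×2 + 9×2 + 3×2 + 1×3; total 11 cycles.
With 11 cycles on 243 points, sign = (−1)^{243−11} = +1.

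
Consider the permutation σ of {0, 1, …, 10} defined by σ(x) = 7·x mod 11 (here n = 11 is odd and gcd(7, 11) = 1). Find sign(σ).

-1

Orbit of 6 under x↦7x: [6, 9, 8, 1, 7, 5, 2]… (length divides ord_11(7)).
The orbit structure of x ↦ 7x mod 11: 2 orbits of sizes [10, 1].
2 cycles on 11: each ℓ→(−1)^(ℓ−1), product (−1)^9 = -1.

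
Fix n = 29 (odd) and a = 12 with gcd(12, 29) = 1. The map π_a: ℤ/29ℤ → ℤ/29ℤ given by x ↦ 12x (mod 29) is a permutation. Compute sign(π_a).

-1

Trace 12: π^k(12) = [12, 28, 17, 1] for k=0..3.
Cycle lengths of π_12 on ℤ/29ℤ: [4, 4, 4, 4, 4, 4, 4, 1]; 8 cycles in total.
29 − 8 = 21 transpositions; sign(π) = (−1)^21 = -1.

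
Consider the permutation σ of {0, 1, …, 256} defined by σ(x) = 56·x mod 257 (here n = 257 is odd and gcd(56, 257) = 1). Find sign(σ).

Orbit of 11 under x↦56x: [11, 102, 58, 164, 189, 47, 62]… (length divides ord_257(56)).
π_56 has 2 disjoint cycles with lengths [256, 1] on {0,…,256}.
n − c = 257 − 2 = 255; sign = (−1)^255 = -1.

-1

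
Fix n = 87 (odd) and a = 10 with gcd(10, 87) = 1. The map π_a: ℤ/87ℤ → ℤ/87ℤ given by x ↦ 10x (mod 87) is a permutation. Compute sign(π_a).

-1

Trace 52: π^k(52) = [52, 85, 67, 61, 1, 10, 13] for k=0..6.
Cycle lengths of π_10 on ℤ/87ℤ: [28, 28, 28, 1, 1, 1]; 6 cycles in total.
6 cycles on 87: each ℓ→(−1)^(ℓ−1), product (−1)^81 = -1.
(10|87)_J = -1 (Zolotarev's lemma cross-check).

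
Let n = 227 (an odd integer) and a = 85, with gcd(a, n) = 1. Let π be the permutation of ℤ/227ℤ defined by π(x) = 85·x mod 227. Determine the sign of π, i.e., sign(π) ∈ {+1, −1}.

+1

Orbit of 173 under x↦85x: [173, 177, 63, 134, 40, 222, 29]… (length divides ord_227(85)).
π_85 has 3 disjoint cycles with lengths [113, 113, 1] on {0,…,226}.
sign(π) = (−1)^{n − #cycles} = (−1)^{227−3} = (−1)^224 = +1.
Zolotarev: (85|227) = +1, matching the cycle-count sign.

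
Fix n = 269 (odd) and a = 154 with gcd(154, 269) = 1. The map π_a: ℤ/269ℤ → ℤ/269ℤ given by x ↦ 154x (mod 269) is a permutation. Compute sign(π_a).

+1

Orbit of 36 under x↦154x: [36, 164, 239, 222, 25, 84, 24]… (length divides ord_269(154)).
3 cycles of lengths [134, 134, 1].
n − c = 269 − 3 = 266; sign = (−1)^266 = +1.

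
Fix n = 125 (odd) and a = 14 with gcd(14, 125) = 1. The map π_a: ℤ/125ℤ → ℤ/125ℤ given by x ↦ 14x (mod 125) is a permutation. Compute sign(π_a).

Start at x=69: 69 → 91 → 24 → 86 → 79 → 106 → 109 → … (one orbit).
π_14 has 7 disjoint cycles with lengths [50, 50, 10, 10, 2, 2, 1] on {0,…,124}.
125 − 7 = 118 transpositions; sign(π) = (−1)^118 = +1.
(14|125)_J = +1 (Zolotarev's lemma cross-check).

+1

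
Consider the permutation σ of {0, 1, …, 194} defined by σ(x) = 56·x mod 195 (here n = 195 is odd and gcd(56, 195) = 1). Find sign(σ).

Orbit of 101 under x↦56x: [101, 1, 56, 16, 116, 61]… (length divides ord_195(56)).
Cycle lengths of π_56 on ℤ/195ℤ: [6, 6, 6, 6, 6, 6, 6, 6, 6, 6, 6, 6, 6, 6, 6, 6, 6, 6, 6, 6, 6, 6, 6, 6, 6, 6, 6, 6, 6, 6, 2, 2, 2, 2, 2, 1, 1, 1, 1, 1]; 40 cycles in total.
With 40 cycles on 195 points, sign = (−1)^{195−40} = -1.
Via Zolotarev, sign(π_{56}) = (56|195) = -1.

-1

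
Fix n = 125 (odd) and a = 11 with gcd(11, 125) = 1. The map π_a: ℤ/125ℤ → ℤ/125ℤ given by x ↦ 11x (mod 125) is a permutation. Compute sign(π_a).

Start at x=21: 21 → 106 → 41 → 76 → 86 → 71 → 31 → … (one orbit).
The orbit structure of x ↦ 11x mod 125: 13 orbits of sizes [25, 25, 25, 25, 5, 5, 5, 5, 1, 1, 1, 1, 1].
With 13 cycles on 125 points, sign = (−1)^{125−13} = +1.
The Jacobi symbol (11|125) = +1 (Zolotarev) agrees.

+1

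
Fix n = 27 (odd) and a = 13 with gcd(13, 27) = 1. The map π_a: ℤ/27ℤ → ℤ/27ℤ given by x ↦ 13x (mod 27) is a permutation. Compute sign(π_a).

Start at x=16: 16 → 19 → 4 → 25 → 1 → 13 → 7 → … (one orbit).
Cycle lengths of π_13 on ℤ/27ℤ: [9, 9, 3, 3, 1, 1, 1]; 7 cycles in total.
With 7 cycles on 27 points, sign = (−1)^{27−7} = +1.

+1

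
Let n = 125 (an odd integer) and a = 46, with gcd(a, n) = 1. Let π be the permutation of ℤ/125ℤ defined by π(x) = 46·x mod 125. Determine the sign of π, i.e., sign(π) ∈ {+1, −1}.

+1

Orbit of 91 under x↦46x: [91, 61, 56, 76, 121, 66, 36]… (length divides ord_125(46)).
The orbit structure of x ↦ 46x mod 125: 13 orbits of sizes [25, 25, 25, 25, 5, 5, 5, 5, 1, 1, 1, 1, 1].
Σ(ℓ_i−1) = 125−13 = 112; sign = (−1)^112 = +1.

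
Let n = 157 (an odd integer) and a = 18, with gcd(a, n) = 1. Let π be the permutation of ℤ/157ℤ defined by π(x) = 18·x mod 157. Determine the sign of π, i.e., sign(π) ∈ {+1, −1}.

-1

Start at x=31: 31 → 87 → 153 → 85 → 117 → 65 → 71 → … (one orbit).
Cycle type of π: 156 + 1; total 2 cycles.
2 cycles on 157: each ℓ→(−1)^(ℓ−1), product (−1)^155 = -1.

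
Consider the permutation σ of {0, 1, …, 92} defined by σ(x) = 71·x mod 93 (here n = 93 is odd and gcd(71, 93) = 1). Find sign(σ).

-1

Start at x=1: 1 → 71 → 19 → 47 → 82 → 56 → 70 → … (one orbit).
Cycle type of π: 30×2 + 15×2 + 2 + 1; total 6 cycles.
Σ(ℓ_i−1) = 93−6 = 87; sign = (−1)^87 = -1.
Check: (71/93) = -1 by Zolotarev.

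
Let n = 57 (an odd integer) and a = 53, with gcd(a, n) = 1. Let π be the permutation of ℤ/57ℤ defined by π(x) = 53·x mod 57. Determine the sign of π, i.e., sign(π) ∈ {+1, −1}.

+1

Orbit of 50 under x↦53x: [50, 28, 2, 49, 32, 43, 56]… (length divides ord_57(53)).
Decompose π into cycles: lengths [18, 18, 18, 2, 1] (5 cycles, including the fixed point 0).
57 − 5 = 52 transpositions; sign(π) = (−1)^52 = +1.
Via Zolotarev, sign(π_{53}) = (53|57) = +1.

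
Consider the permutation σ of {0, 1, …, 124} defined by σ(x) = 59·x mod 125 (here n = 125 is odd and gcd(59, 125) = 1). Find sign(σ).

+1

Trace 9: π^k(9) = [9, 31, 79, 36, 124, 66, 19] for k=0..6.
Cycle lengths of π_59 on ℤ/125ℤ: [50, 50, 10, 10, 2, 2, 1]; 7 cycles in total.
sign(π) = (−1)^{n − #cycles} = (−1)^{125−7} = (−1)^118 = +1.
The Jacobi symbol (59|125) = +1 (Zolotarev) agrees.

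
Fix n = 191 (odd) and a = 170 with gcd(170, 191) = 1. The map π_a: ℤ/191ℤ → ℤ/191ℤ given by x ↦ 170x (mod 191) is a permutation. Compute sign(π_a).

Start at x=65: 65 → 163 → 15 → 67 → 121 → 133 → 72 → … (one orbit).
The orbit structure of x ↦ 170x mod 191: 3 orbits of sizes [95, 95, 1].
191 − 3 = 188 transpositions; sign(π) = (−1)^188 = +1.

+1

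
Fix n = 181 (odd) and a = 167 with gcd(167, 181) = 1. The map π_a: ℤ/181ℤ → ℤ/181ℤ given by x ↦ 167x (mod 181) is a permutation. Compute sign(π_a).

+1

Start at x=73: 73 → 64 → 9 → 55 → 135 → 101 → 34 → … (one orbit).
Decompose π into cycles: lengths [90, 90, 1] (3 cycles, including the fixed point 0).
Σ(ℓ_i−1) = 181−3 = 178; sign = (−1)^178 = +1.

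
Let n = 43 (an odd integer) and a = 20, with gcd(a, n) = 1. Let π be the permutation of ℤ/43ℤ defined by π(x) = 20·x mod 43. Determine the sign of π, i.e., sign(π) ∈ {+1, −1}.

-1

Orbit of 18 under x↦20x: [18, 16, 19, 36, 32, 38, 29]… (length divides ord_43(20)).
2 cycles of lengths [42, 1].
43 − 2 = 41 transpositions; sign(π) = (−1)^41 = -1.
The Jacobi symbol (20|43) = -1 (Zolotarev) agrees.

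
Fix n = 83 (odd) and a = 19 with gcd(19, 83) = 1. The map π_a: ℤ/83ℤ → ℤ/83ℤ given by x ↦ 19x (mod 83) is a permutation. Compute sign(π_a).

-1

Orbit of 72 under x↦19x: [72, 40, 13, 81, 45, 25, 60]… (length divides ord_83(19)).
Decompose π into cycles: lengths [82, 1] (2 cycles, including the fixed point 0).
sign(π) = (−1)^{n − #cycles} = (−1)^{83−2} = (−1)^81 = -1.
(19|83)_J = -1 (Zolotarev's lemma cross-check).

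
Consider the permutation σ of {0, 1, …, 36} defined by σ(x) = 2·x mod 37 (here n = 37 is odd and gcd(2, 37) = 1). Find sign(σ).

-1

Start at x=32: 32 → 27 → 17 → 34 → 31 → 25 → 13 → … (one orbit).
Decompose π into cycles: lengths [36, 1] (2 cycles, including the fixed point 0).
Σ(ℓ_i−1) = 37−2 = 35; sign = (−1)^35 = -1.
(2|37)_J = -1 (Zolotarev's lemma cross-check).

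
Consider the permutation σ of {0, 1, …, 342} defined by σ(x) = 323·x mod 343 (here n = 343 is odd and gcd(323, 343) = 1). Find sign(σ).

+1

Orbit of 148 under x↦323x: [148, 127, 204, 36, 309, 337, 120]… (length divides ord_343(323)).
The orbit structure of x ↦ 323x mod 343: 19 orbits of sizes [49, 49, 49, 49, 49, 49, 7, 7, 7, 7, 7, 7, 1, 1, 1, 1, 1, 1, 1].
343 − 19 = 324 transpositions; sign(π) = (−1)^324 = +1.
(323|343)_J = +1 (Zolotarev's lemma cross-check).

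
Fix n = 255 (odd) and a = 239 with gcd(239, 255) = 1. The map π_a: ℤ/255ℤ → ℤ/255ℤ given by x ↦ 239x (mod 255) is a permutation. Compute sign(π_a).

-1

Start at x=1: 1 → 239 → 1 (one orbit).
The orbit structure of x ↦ 239x mod 255: 136 orbits of sizes [2, 2, 2, 2, 2, 2, 2, 2, 2, 2, 2, 2, 2, 2, 2, 2, 2, 2, 2, 2, 2, 2, 2, 2, 2, 2, 2, 2, 2, 2, 2, 2, 2, 2, 2, 2, 2, 2, 2, 2, 2, 2, 2, 2, 2, 2, 2, 2, 2, 2, 2, 2, 2, 2, 2, 2, 2, 2, 2, 2, 2, 2, 2, 2, 2, 2, 2, 2, 2, 2, 2, 2, 2, 2, 2, 2, 2, 2, 2, 2, 2, 2, 2, 2, 2, 2, 2, 2, 2, 2, 2, 2, 2, 2, 2, 2, 2, 2, 2, 2, 2, 2, 2, 2, 2, 2, 2, 2, 2, 2, 2, 2, 2, 2, 2, 2, 2, 2, 2, 1, 1, 1, 1, 1, 1, 1, 1, 1, 1, 1, 1, 1, 1, 1, 1, 1].
136 cycles on 255: each ℓ→(−1)^(ℓ−1), product (−1)^119 = -1.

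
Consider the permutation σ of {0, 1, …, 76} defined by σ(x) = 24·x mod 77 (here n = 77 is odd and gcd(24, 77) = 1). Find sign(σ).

Orbit of 16 under x↦24x: [16, 76, 53, 40, 36, 17, 23]… (length divides ord_77(24)).
Cycle lengths of π_24 on ℤ/77ℤ: [30, 30, 10, 6, 1]; 5 cycles in total.
5 cycles on 77: each ℓ→(−1)^(ℓ−1), product (−1)^72 = +1.

+1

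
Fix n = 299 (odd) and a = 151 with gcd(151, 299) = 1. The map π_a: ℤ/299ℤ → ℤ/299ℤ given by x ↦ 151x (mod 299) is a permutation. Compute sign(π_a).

Start at x=233: 233 → 200 → 1 → 151 → 77 → 265 → 248 → … (one orbit).
12 cycles of lengths [44, 44, 44, 44, 44, 44, 11, 11, 4, 4, 4, 1].
299 − 12 = 287 transpositions; sign(π) = (−1)^287 = -1.
Via Zolotarev, sign(π_{151}) = (151|299) = -1.

-1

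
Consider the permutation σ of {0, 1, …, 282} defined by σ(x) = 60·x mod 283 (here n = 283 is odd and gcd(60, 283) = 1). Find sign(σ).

Orbit of 71 under x↦60x: [71, 15, 51, 230, 216, 225, 199]… (length divides ord_283(60)).
The orbit structure of x ↦ 60x mod 283: 7 orbits of sizes [47, 47, 47, 47, 47, 47, 1].
283 − 7 = 276 transpositions; sign(π) = (−1)^276 = +1.
Zolotarev: (60|283) = +1, matching the cycle-count sign.

+1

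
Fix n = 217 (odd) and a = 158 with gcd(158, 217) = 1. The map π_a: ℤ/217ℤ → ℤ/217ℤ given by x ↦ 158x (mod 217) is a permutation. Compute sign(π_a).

-1

Trace 51: π^k(51) = [51, 29, 25, 44, 8, 179, 72] for k=0..6.
Decompose π into cycles: lengths [30, 30, 30, 30, 30, 30, 30, 3, 3, 1] (10 cycles, including the fixed point 0).
With 10 cycles on 217 points, sign = (−1)^{217−10} = -1.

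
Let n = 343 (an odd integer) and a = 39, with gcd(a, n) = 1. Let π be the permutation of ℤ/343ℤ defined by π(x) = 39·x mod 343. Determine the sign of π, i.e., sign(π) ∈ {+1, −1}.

+1

Start at x=338: 338 → 148 → 284 → 100 → 127 → 151 → 58 → … (one orbit).
π_39 has 7 disjoint cycles with lengths [147, 147, 21, 21, 3, 3, 1] on {0,…,342}.
Σ(ℓ_i−1) = 343−7 = 336; sign = (−1)^336 = +1.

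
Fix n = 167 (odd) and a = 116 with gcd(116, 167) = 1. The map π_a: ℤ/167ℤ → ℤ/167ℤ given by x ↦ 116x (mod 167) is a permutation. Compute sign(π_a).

Trace 7: π^k(7) = [7, 144, 4, 130, 50, 122, 124] for k=0..6.
3 cycles of lengths [83, 83, 1].
3 cycles on 167: each ℓ→(−1)^(ℓ−1), product (−1)^164 = +1.

+1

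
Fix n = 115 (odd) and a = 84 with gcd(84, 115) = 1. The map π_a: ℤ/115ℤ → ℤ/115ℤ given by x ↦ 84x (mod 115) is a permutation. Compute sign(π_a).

-1

Start at x=114: 114 → 31 → 74 → 6 → 44 → 16 → 79 → … (one orbit).
π_84 has 8 disjoint cycles with lengths [22, 22, 22, 22, 22, 2, 2, 1] on {0,…,114}.
Σ(ℓ_i−1) = 115−8 = 107; sign = (−1)^107 = -1.
Zolotarev: (84|115) = -1, matching the cycle-count sign.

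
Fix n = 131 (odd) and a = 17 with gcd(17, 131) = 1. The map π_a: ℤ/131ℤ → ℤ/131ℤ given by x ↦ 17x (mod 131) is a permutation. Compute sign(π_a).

-1

Trace 74: π^k(74) = [74, 79, 33, 37, 105, 82, 84] for k=0..6.
Cycle lengths of π_17 on ℤ/131ℤ: [130, 1]; 2 cycles in total.
131 − 2 = 129 transpositions; sign(π) = (−1)^129 = -1.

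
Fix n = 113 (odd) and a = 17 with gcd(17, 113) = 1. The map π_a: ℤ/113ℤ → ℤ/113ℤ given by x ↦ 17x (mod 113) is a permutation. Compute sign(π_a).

-1

Orbit of 6 under x↦17x: [6, 102, 39, 98, 84, 72, 94]… (length divides ord_113(17)).
π_17 has 2 disjoint cycles with lengths [112, 1] on {0,…,112}.
113 − 2 = 111 transpositions; sign(π) = (−1)^111 = -1.
Via Zolotarev, sign(π_{17}) = (17|113) = -1.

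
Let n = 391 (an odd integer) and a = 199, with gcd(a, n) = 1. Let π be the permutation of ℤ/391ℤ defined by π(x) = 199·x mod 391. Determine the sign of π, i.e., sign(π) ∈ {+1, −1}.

Start at x=77: 77 → 74 → 259 → 320 → 338 → 10 → 35 → … (one orbit).
Cycle lengths of π_199 on ℤ/391ℤ: [176, 176, 22, 16, 1]; 5 cycles in total.
391 − 5 = 386 transpositions; sign(π) = (−1)^386 = +1.
Via Zolotarev, sign(π_{199}) = (199|391) = +1.

+1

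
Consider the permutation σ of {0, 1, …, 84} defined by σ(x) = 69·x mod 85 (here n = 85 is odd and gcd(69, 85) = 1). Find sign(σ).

Orbit of 69 under x↦69x: [69, 1]… (length divides ord_85(69)).
π_69 has 51 disjoint cycles with lengths [2, 2, 2, 2, 2, 2, 2, 2, 2, 2, 2, 2, 2, 2, 2, 2, 2, 2, 2, 2, 2, 2, 2, 2, 2, 2, 2, 2, 2, 2, 2, 2, 2, 2, 1, 1, 1, 1, 1, 1, 1, 1, 1, 1, 1, 1, 1, 1, 1, 1, 1] on {0,…,84}.
Σ(ℓ_i−1) = 85−51 = 34; sign = (−1)^34 = +1.

+1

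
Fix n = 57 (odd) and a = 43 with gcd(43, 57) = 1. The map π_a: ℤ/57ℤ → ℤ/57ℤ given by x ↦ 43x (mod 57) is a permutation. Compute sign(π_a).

Trace 28: π^k(28) = [28, 7, 16, 4, 1, 43, 25] for k=0..6.
The orbit structure of x ↦ 43x mod 57: 9 orbits of sizes [9, 9, 9, 9, 9, 9, 1, 1, 1].
Σ(ℓ_i−1) = 57−9 = 48; sign = (−1)^48 = +1.
(43|57)_J = +1 (Zolotarev's lemma cross-check).

+1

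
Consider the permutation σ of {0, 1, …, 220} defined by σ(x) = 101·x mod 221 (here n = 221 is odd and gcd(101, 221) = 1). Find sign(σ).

Start at x=186: 186 → 1 → 101 → 35 → 220 → 120 → 186 (one orbit).
Decompose π into cycles: lengths [6, 6, 6, 6, 6, 6, 6, 6, 6, 6, 6, 6, 6, 6, 6, 6, 6, 6, 6, 6, 6, 6, 6, 6, 6, 6, 6, 6, 6, 6, 6, 6, 6, 6, 2, 2, 2, 2, 2, 2, 2, 2, 1] (43 cycles, including the fixed point 0).
43 cycles on 221: each ℓ→(−1)^(ℓ−1), product (−1)^178 = +1.
Via Zolotarev, sign(π_{101}) = (101|221) = +1.

+1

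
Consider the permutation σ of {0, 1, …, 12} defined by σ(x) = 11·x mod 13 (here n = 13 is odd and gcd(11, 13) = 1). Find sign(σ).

-1

Start at x=1: 1 → 11 → 4 → 5 → 3 → 7 → 12 → … (one orbit).
2 cycles of lengths [12, 1].
13 − 2 = 11 transpositions; sign(π) = (−1)^11 = -1.
Via Zolotarev, sign(π_{11}) = (11|13) = -1.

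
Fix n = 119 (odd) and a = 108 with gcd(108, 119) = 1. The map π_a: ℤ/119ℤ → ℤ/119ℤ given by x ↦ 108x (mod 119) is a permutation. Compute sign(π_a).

+1

Start at x=96: 96 → 15 → 73 → 30 → 27 → 60 → 54 → … (one orbit).
Cycle lengths of π_108 on ℤ/119ℤ: [48, 48, 16, 6, 1]; 5 cycles in total.
5 cycles on 119: each ℓ→(−1)^(ℓ−1), product (−1)^114 = +1.
The Jacobi symbol (108|119) = +1 (Zolotarev) agrees.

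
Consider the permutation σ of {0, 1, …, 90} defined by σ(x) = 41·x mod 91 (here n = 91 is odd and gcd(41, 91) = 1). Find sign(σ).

+1

Start at x=34: 34 → 29 → 6 → 64 → 76 → 22 → 83 → … (one orbit).
Cycle type of π: 12×7 + 2×3 + 1; total 11 cycles.
11 cycles on 91: each ℓ→(−1)^(ℓ−1), product (−1)^80 = +1.
(41|91)_J = +1 (Zolotarev's lemma cross-check).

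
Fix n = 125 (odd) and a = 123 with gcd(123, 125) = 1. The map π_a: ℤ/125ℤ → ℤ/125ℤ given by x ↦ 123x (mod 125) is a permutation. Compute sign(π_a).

Start at x=73: 73 → 104 → 42 → 41 → 43 → 39 → 47 → … (one orbit).
Cycle lengths of π_123 on ℤ/125ℤ: [100, 20, 4, 1]; 4 cycles in total.
n − c = 125 − 4 = 121; sign = (−1)^121 = -1.
The Jacobi symbol (123|125) = -1 (Zolotarev) agrees.

-1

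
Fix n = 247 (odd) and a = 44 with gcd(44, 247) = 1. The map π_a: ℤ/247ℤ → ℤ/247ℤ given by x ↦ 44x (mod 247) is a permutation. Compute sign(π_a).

-1

Start at x=138: 138 → 144 → 161 → 168 → 229 → 196 → 226 → … (one orbit).
Decompose π into cycles: lengths [36, 36, 36, 36, 36, 36, 9, 9, 4, 4, 4, 1] (12 cycles, including the fixed point 0).
n − c = 247 − 12 = 235; sign = (−1)^235 = -1.
The Jacobi symbol (44|247) = -1 (Zolotarev) agrees.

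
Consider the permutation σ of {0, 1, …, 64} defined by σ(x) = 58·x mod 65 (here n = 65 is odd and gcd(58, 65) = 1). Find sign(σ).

Orbit of 37 under x↦58x: [37, 1, 58, 49, 47, 61, 28]… (length divides ord_65(58)).
7 cycles of lengths [12, 12, 12, 12, 12, 4, 1].
Σ(ℓ_i−1) = 65−7 = 58; sign = (−1)^58 = +1.
Check: (58/65) = +1 by Zolotarev.

+1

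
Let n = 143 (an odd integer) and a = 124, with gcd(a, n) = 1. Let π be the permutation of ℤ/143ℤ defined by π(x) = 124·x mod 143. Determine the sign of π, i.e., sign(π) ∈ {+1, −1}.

Start at x=133: 133 → 47 → 108 → 93 → 92 → 111 → 36 → … (one orbit).
π_124 has 6 disjoint cycles with lengths [60, 60, 12, 5, 5, 1] on {0,…,142}.
6 cycles on 143: each ℓ→(−1)^(ℓ−1), product (−1)^137 = -1.

-1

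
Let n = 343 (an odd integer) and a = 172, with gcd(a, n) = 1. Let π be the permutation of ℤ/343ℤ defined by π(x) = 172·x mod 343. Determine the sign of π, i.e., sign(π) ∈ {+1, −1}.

+1

Trace 158: π^k(158) = [158, 79, 211, 277, 310, 155, 249] for k=0..6.
Cycle lengths of π_172 on ℤ/343ℤ: [147, 147, 21, 21, 3, 3, 1]; 7 cycles in total.
7 cycles on 343: each ℓ→(−1)^(ℓ−1), product (−1)^336 = +1.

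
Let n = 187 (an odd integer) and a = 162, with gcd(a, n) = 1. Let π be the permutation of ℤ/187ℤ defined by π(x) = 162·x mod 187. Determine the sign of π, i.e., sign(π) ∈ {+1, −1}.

-1

Trace 43: π^k(43) = [43, 47, 134, 16, 161, 89, 19] for k=0..6.
Cycle type of π: 40×4 + 10 + 8×2 + 1; total 8 cycles.
187 − 8 = 179 transpositions; sign(π) = (−1)^179 = -1.
Via Zolotarev, sign(π_{162}) = (162|187) = -1.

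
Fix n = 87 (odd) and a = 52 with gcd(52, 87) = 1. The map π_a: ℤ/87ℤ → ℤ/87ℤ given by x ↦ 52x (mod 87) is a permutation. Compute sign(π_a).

+1

Trace 52: π^k(52) = [52, 7, 16, 49, 25, 82, 1] for k=0..6.
Decompose π into cycles: lengths [7, 7, 7, 7, 7, 7, 7, 7, 7, 7, 7, 7, 1, 1, 1] (15 cycles, including the fixed point 0).
With 15 cycles on 87 points, sign = (−1)^{87−15} = +1.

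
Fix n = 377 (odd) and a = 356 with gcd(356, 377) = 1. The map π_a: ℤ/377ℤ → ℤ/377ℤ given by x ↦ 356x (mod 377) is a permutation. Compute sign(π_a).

+1

Start at x=333: 333 → 170 → 200 → 324 → 359 → 1 → 356 → … (one orbit).
Cycle type of π: 28×13 + 4×3 + 1; total 17 cycles.
Σ(ℓ_i−1) = 377−17 = 360; sign = (−1)^360 = +1.
(356|377)_J = +1 (Zolotarev's lemma cross-check).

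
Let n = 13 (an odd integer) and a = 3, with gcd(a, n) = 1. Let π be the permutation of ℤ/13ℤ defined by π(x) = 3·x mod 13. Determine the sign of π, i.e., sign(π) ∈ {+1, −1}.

+1

Orbit of 3 under x↦3x: [3, 9, 1]… (length divides ord_13(3)).
Cycle lengths of π_3 on ℤ/13ℤ: [3, 3, 3, 3, 1]; 5 cycles in total.
sign(π) = (−1)^{n − #cycles} = (−1)^{13−5} = (−1)^8 = +1.
Via Zolotarev, sign(π_{3}) = (3|13) = +1.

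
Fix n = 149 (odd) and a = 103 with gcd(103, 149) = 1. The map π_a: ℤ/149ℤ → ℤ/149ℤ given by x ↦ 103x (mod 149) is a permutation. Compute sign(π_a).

+1

Orbit of 110 under x↦103x: [110, 6, 22, 31, 64, 36, 132]… (length divides ord_149(103)).
3 cycles of lengths [74, 74, 1].
Σ(ℓ_i−1) = 149−3 = 146; sign = (−1)^146 = +1.
Via Zolotarev, sign(π_{103}) = (103|149) = +1.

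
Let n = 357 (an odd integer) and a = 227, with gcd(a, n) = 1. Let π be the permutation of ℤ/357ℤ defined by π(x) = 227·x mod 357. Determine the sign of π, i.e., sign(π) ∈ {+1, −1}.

-1

Trace 16: π^k(16) = [16, 62, 151, 5, 64, 248, 247] for k=0..6.
π_227 has 14 disjoint cycles with lengths [48, 48, 48, 48, 48, 48, 16, 16, 16, 6, 6, 6, 2, 1] on {0,…,356}.
357 − 14 = 343 transpositions; sign(π) = (−1)^343 = -1.
(227|357)_J = -1 (Zolotarev's lemma cross-check).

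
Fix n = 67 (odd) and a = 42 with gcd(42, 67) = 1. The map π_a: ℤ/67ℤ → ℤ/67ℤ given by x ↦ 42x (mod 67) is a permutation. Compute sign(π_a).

-1

Orbit of 64 under x↦42x: [64, 8, 1, 42, 22, 53, 15]… (length divides ord_67(42)).
π_42 has 4 disjoint cycles with lengths [22, 22, 22, 1] on {0,…,66}.
sign(π) = (−1)^{n − #cycles} = (−1)^{67−4} = (−1)^63 = -1.
The Jacobi symbol (42|67) = -1 (Zolotarev) agrees.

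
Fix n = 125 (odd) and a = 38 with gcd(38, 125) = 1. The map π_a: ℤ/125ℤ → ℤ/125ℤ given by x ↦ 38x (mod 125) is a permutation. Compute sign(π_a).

Start at x=82: 82 → 116 → 33 → 4 → 27 → 26 → 113 → … (one orbit).
Cycle lengths of π_38 on ℤ/125ℤ: [100, 20, 4, 1]; 4 cycles in total.
Σ(ℓ_i−1) = 125−4 = 121; sign = (−1)^121 = -1.
Via Zolotarev, sign(π_{38}) = (38|125) = -1.

-1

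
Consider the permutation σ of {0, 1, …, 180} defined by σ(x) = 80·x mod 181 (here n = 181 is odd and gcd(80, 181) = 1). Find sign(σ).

+1

Orbit of 39 under x↦80x: [39, 43, 1, 80, 65, 132, 62]… (length divides ord_181(80)).
Decompose π into cycles: lengths [9, 9, 9, 9, 9, 9, 9, 9, 9, 9, 9, 9, 9, 9, 9, 9, 9, 9, 9, 9, 1] (21 cycles, including the fixed point 0).
sign(π) = (−1)^{n − #cycles} = (−1)^{181−21} = (−1)^160 = +1.
Check: (80/181) = +1 by Zolotarev.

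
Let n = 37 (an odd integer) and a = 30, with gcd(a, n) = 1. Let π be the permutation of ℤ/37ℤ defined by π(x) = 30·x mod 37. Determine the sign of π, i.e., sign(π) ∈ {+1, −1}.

+1

Trace 7: π^k(7) = [7, 25, 10, 4, 9, 11, 34] for k=0..6.
π_30 has 3 disjoint cycles with lengths [18, 18, 1] on {0,…,36}.
Σ(ℓ_i−1) = 37−3 = 34; sign = (−1)^34 = +1.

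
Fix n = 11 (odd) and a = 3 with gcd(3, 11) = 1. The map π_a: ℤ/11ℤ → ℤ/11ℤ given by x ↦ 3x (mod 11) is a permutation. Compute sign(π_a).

+1

Orbit of 5 under x↦3x: [5, 4, 1, 3, 9]… (length divides ord_11(3)).
Cycle type of π: 5×2 + 1; total 3 cycles.
With 3 cycles on 11 points, sign = (−1)^{11−3} = +1.
Check: (3/11) = +1 by Zolotarev.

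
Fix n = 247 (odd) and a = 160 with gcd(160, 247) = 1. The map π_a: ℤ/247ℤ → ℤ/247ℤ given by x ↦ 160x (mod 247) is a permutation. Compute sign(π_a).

-1

Orbit of 160 under x↦160x: [160, 159, 246, 87, 88, 1]… (length divides ord_247(160)).
Decompose π into cycles: lengths [6, 6, 6, 6, 6, 6, 6, 6, 6, 6, 6, 6, 6, 6, 6, 6, 6, 6, 6, 6, 6, 6, 6, 6, 6, 6, 6, 6, 6, 6, 6, 6, 6, 6, 6, 6, 6, 6, 6, 6, 6, 1] (42 cycles, including the fixed point 0).
Σ(ℓ_i−1) = 247−42 = 205; sign = (−1)^205 = -1.
(160|247)_J = -1 (Zolotarev's lemma cross-check).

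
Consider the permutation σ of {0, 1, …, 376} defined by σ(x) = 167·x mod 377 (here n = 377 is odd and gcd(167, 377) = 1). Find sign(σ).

Orbit of 154 under x↦167x: [154, 82, 122, 16, 33, 233, 80]… (length divides ord_377(167)).
Cycle lengths of π_167 on ℤ/377ℤ: [84, 84, 84, 84, 14, 14, 12, 1]; 8 cycles in total.
n − c = 377 − 8 = 369; sign = (−1)^369 = -1.
The Jacobi symbol (167|377) = -1 (Zolotarev) agrees.

-1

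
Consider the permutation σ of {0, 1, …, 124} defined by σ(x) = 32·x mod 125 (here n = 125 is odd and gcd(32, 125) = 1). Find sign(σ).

-1

Orbit of 18 under x↦32x: [18, 76, 57, 74, 118, 26, 82]… (length divides ord_125(32)).
Cycle type of π: 20×5 + 4×6 + 1; total 12 cycles.
With 12 cycles on 125 points, sign = (−1)^{125−12} = -1.
The Jacobi symbol (32|125) = -1 (Zolotarev) agrees.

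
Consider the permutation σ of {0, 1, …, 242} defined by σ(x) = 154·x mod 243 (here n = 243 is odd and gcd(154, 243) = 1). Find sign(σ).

Trace 82: π^k(82) = [82, 235, 226, 55, 208, 199, 28] for k=0..6.
Decompose π into cycles: lengths [27, 27, 27, 27, 27, 27, 9, 9, 9, 9, 9, 9, 3, 3, 3, 3, 3, 3, 1, 1, 1, 1, 1, 1, 1, 1, 1] (27 cycles, including the fixed point 0).
Σ(ℓ_i−1) = 243−27 = 216; sign = (−1)^216 = +1.
Check: (154/243) = +1 by Zolotarev.

+1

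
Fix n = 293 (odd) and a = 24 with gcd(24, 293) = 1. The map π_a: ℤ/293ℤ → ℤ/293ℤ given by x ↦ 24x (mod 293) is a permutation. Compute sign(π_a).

+1

Start at x=150: 150 → 84 → 258 → 39 → 57 → 196 → 16 → … (one orbit).
The orbit structure of x ↦ 24x mod 293: 5 orbits of sizes [73, 73, 73, 73, 1].
sign(π) = (−1)^{n − #cycles} = (−1)^{293−5} = (−1)^288 = +1.
Via Zolotarev, sign(π_{24}) = (24|293) = +1.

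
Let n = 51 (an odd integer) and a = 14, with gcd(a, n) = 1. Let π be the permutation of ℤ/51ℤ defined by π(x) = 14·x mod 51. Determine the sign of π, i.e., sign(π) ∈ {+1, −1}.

Trace 20: π^k(20) = [20, 25, 44, 4, 5, 19, 11] for k=0..6.
5 cycles of lengths [16, 16, 16, 2, 1].
sign(π) = (−1)^{n − #cycles} = (−1)^{51−5} = (−1)^46 = +1.
(14|51)_J = +1 (Zolotarev's lemma cross-check).

+1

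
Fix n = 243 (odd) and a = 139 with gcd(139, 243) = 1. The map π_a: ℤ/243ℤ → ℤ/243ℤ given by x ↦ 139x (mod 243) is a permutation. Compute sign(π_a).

+1

Start at x=112: 112 → 16 → 37 → 40 → 214 → 100 → 49 → … (one orbit).
Decompose π into cycles: lengths [81, 81, 27, 27, 9, 9, 3, 3, 1, 1, 1] (11 cycles, including the fixed point 0).
n − c = 243 − 11 = 232; sign = (−1)^232 = +1.
Check: (139/243) = +1 by Zolotarev.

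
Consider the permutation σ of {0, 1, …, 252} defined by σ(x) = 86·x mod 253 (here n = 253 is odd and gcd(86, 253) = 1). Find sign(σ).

-1

Start at x=59: 59 → 14 → 192 → 67 → 196 → 158 → 179 → … (one orbit).
6 cycles of lengths [110, 110, 22, 5, 5, 1].
253 − 6 = 247 transpositions; sign(π) = (−1)^247 = -1.
(86|253)_J = -1 (Zolotarev's lemma cross-check).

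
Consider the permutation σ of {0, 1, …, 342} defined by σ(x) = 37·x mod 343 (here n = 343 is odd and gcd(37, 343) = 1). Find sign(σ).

Trace 228: π^k(228) = [228, 204, 2, 74, 337, 121, 18] for k=0..6.
The orbit structure of x ↦ 37x mod 343: 7 orbits of sizes [147, 147, 21, 21, 3, 3, 1].
With 7 cycles on 343 points, sign = (−1)^{343−7} = +1.

+1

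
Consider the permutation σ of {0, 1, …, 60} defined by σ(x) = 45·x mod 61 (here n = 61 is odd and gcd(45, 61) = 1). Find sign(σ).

+1

Trace 41: π^k(41) = [41, 15, 4, 58, 48, 25, 27] for k=0..6.
π_45 has 3 disjoint cycles with lengths [30, 30, 1] on {0,…,60}.
Σ(ℓ_i−1) = 61−3 = 58; sign = (−1)^58 = +1.
(45|61)_J = +1 (Zolotarev's lemma cross-check).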